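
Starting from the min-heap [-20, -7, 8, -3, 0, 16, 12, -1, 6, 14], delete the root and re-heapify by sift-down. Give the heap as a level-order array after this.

[-7, -3, 8, -1, 0, 16, 12, 14, 6]

remove root -20; move last element 14 to root → [14, -7, 8, -3, 0, 16, 12, -1, 6]
14 vs smaller child -7 at index 1, swap → [-7, 14, 8, -3, 0, 16, 12, -1, 6]
14 vs smaller child -3 at index 3, swap → [-7, -3, 8, 14, 0, 16, 12, -1, 6]
14 vs smaller child -1 at index 7, swap → [-7, -3, 8, -1, 0, 16, 12, 14, 6]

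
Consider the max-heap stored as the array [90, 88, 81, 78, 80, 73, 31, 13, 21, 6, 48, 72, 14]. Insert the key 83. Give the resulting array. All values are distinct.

append 83 at index 13 → [90, 88, 81, 78, 80, 73, 31, 13, 21, 6, 48, 72, 14, 83]
83 > parent 31 at index 6, swap → [90, 88, 81, 78, 80, 73, 83, 13, 21, 6, 48, 72, 14, 31]
83 > parent 81 at index 2, swap → [90, 88, 83, 78, 80, 73, 81, 13, 21, 6, 48, 72, 14, 31]

[90, 88, 83, 78, 80, 73, 81, 13, 21, 6, 48, 72, 14, 31]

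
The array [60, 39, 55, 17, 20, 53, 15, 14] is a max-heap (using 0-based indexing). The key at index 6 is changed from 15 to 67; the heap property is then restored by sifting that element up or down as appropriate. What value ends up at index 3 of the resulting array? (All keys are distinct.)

17

set index 6 from 15 to 67 → [60, 39, 55, 17, 20, 53, 67, 14]
67 > parent 55 at index 2, swap → [60, 39, 67, 17, 20, 53, 55, 14]
67 > parent 60 at index 0, swap → [67, 39, 60, 17, 20, 53, 55, 14]
resulting array: [67, 39, 60, 17, 20, 53, 55, 14]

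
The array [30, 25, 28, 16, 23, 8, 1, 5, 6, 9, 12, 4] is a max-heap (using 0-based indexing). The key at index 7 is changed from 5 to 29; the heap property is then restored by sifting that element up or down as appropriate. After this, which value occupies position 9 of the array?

9

set index 7 from 5 to 29 → [30, 25, 28, 16, 23, 8, 1, 29, 6, 9, 12, 4]
29 > parent 16 at index 3, swap → [30, 25, 28, 29, 23, 8, 1, 16, 6, 9, 12, 4]
29 > parent 25 at index 1, swap → [30, 29, 28, 25, 23, 8, 1, 16, 6, 9, 12, 4]
resulting array: [30, 29, 28, 25, 23, 8, 1, 16, 6, 9, 12, 4]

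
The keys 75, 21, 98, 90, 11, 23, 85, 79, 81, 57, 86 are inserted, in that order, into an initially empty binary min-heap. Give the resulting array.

[11, 21, 23, 79, 57, 98, 85, 90, 81, 75, 86]

Insert 75:
  append 75 at index 0 → [75] (no swap needed)
Insert 21:
  append 21 at index 1 → [75, 21]
  21 < parent 75 at index 0, swap → [21, 75]
Insert 98:
  append 98 at index 2 → [21, 75, 98] (no swap needed)
Insert 90:
  append 90 at index 3 → [21, 75, 98, 90] (no swap needed)
Insert 11:
  append 11 at index 4 → [21, 75, 98, 90, 11]
  11 < parent 75 at index 1, swap → [21, 11, 98, 90, 75]
  11 < parent 21 at index 0, swap → [11, 21, 98, 90, 75]
Insert 23:
  append 23 at index 5 → [11, 21, 98, 90, 75, 23]
  23 < parent 98 at index 2, swap → [11, 21, 23, 90, 75, 98]
Insert 85:
  append 85 at index 6 → [11, 21, 23, 90, 75, 98, 85] (no swap needed)
Insert 79:
  append 79 at index 7 → [11, 21, 23, 90, 75, 98, 85, 79]
  79 < parent 90 at index 3, swap → [11, 21, 23, 79, 75, 98, 85, 90]
Insert 81:
  append 81 at index 8 → [11, 21, 23, 79, 75, 98, 85, 90, 81] (no swap needed)
Insert 57:
  append 57 at index 9 → [11, 21, 23, 79, 75, 98, 85, 90, 81, 57]
  57 < parent 75 at index 4, swap → [11, 21, 23, 79, 57, 98, 85, 90, 81, 75]
Insert 86:
  append 86 at index 10 → [11, 21, 23, 79, 57, 98, 85, 90, 81, 75, 86] (no swap needed)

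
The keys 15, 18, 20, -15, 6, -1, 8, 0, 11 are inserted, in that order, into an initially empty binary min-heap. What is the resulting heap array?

Insert 15:
  append 15 at index 0 → [15] (no swap needed)
Insert 18:
  append 18 at index 1 → [15, 18] (no swap needed)
Insert 20:
  append 20 at index 2 → [15, 18, 20] (no swap needed)
Insert -15:
  append -15 at index 3 → [15, 18, 20, -15]
  -15 < parent 18 at index 1, swap → [15, -15, 20, 18]
  -15 < parent 15 at index 0, swap → [-15, 15, 20, 18]
Insert 6:
  append 6 at index 4 → [-15, 15, 20, 18, 6]
  6 < parent 15 at index 1, swap → [-15, 6, 20, 18, 15]
Insert -1:
  append -1 at index 5 → [-15, 6, 20, 18, 15, -1]
  -1 < parent 20 at index 2, swap → [-15, 6, -1, 18, 15, 20]
Insert 8:
  append 8 at index 6 → [-15, 6, -1, 18, 15, 20, 8] (no swap needed)
Insert 0:
  append 0 at index 7 → [-15, 6, -1, 18, 15, 20, 8, 0]
  0 < parent 18 at index 3, swap → [-15, 6, -1, 0, 15, 20, 8, 18]
  0 < parent 6 at index 1, swap → [-15, 0, -1, 6, 15, 20, 8, 18]
Insert 11:
  append 11 at index 8 → [-15, 0, -1, 6, 15, 20, 8, 18, 11] (no swap needed)

[-15, 0, -1, 6, 15, 20, 8, 18, 11]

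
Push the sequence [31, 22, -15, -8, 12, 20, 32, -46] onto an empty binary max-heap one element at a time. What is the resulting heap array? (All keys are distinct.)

[32, 22, 31, -8, 12, -15, 20, -46]

Insert 31:
  append 31 at index 0 → [31] (no swap needed)
Insert 22:
  append 22 at index 1 → [31, 22] (no swap needed)
Insert -15:
  append -15 at index 2 → [31, 22, -15] (no swap needed)
Insert -8:
  append -8 at index 3 → [31, 22, -15, -8] (no swap needed)
Insert 12:
  append 12 at index 4 → [31, 22, -15, -8, 12] (no swap needed)
Insert 20:
  append 20 at index 5 → [31, 22, -15, -8, 12, 20]
  20 > parent -15 at index 2, swap → [31, 22, 20, -8, 12, -15]
Insert 32:
  append 32 at index 6 → [31, 22, 20, -8, 12, -15, 32]
  32 > parent 20 at index 2, swap → [31, 22, 32, -8, 12, -15, 20]
  32 > parent 31 at index 0, swap → [32, 22, 31, -8, 12, -15, 20]
Insert -46:
  append -46 at index 7 → [32, 22, 31, -8, 12, -15, 20, -46] (no swap needed)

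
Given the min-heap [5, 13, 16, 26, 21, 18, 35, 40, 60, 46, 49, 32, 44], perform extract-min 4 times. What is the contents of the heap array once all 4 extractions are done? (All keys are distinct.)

extract-min #1 returns 5:
  remove root 5; move last element 44 to root → [44, 13, 16, 26, 21, 18, 35, 40, 60, 46, 49, 32]
  44 vs smaller child 13 at index 1, swap → [13, 44, 16, 26, 21, 18, 35, 40, 60, 46, 49, 32]
  44 vs smaller child 21 at index 4, swap → [13, 21, 16, 26, 44, 18, 35, 40, 60, 46, 49, 32]
extract-min #2 returns 13:
  remove root 13; move last element 32 to root → [32, 21, 16, 26, 44, 18, 35, 40, 60, 46, 49]
  32 vs smaller child 16 at index 2, swap → [16, 21, 32, 26, 44, 18, 35, 40, 60, 46, 49]
  32 vs smaller child 18 at index 5, swap → [16, 21, 18, 26, 44, 32, 35, 40, 60, 46, 49]
extract-min #3 returns 16:
  remove root 16; move last element 49 to root → [49, 21, 18, 26, 44, 32, 35, 40, 60, 46]
  49 vs smaller child 18 at index 2, swap → [18, 21, 49, 26, 44, 32, 35, 40, 60, 46]
  49 vs smaller child 32 at index 5, swap → [18, 21, 32, 26, 44, 49, 35, 40, 60, 46]
extract-min #4 returns 18:
  remove root 18; move last element 46 to root → [46, 21, 32, 26, 44, 49, 35, 40, 60]
  46 vs smaller child 21 at index 1, swap → [21, 46, 32, 26, 44, 49, 35, 40, 60]
  46 vs smaller child 26 at index 3, swap → [21, 26, 32, 46, 44, 49, 35, 40, 60]
  46 vs smaller child 40 at index 7, swap → [21, 26, 32, 40, 44, 49, 35, 46, 60]

[21, 26, 32, 40, 44, 49, 35, 46, 60]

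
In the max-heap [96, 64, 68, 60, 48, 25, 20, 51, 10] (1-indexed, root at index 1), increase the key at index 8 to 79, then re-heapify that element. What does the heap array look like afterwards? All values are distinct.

set index 8 from 51 to 79 → [96, 64, 68, 60, 48, 25, 20, 79, 10]
79 > parent 60 at index 4, swap → [96, 64, 68, 79, 48, 25, 20, 60, 10]
79 > parent 64 at index 2, swap → [96, 79, 68, 64, 48, 25, 20, 60, 10]

[96, 79, 68, 64, 48, 25, 20, 60, 10]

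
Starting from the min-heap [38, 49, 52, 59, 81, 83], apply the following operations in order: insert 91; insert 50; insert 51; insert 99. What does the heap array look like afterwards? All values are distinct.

[38, 49, 52, 50, 81, 83, 91, 59, 51, 99]

insert 91:
  append 91 at index 6 → [38, 49, 52, 59, 81, 83, 91] (no swap needed)
insert 50:
  append 50 at index 7 → [38, 49, 52, 59, 81, 83, 91, 50]
  50 < parent 59 at index 3, swap → [38, 49, 52, 50, 81, 83, 91, 59]
insert 51:
  append 51 at index 8 → [38, 49, 52, 50, 81, 83, 91, 59, 51] (no swap needed)
insert 99:
  append 99 at index 9 → [38, 49, 52, 50, 81, 83, 91, 59, 51, 99] (no swap needed)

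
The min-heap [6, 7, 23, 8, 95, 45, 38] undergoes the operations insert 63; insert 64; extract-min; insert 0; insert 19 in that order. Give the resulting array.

insert 63:
  append 63 at index 7 → [6, 7, 23, 8, 95, 45, 38, 63] (no swap needed)
insert 64:
  append 64 at index 8 → [6, 7, 23, 8, 95, 45, 38, 63, 64] (no swap needed)
extract-min → returns 6:
  remove root 6; move last element 64 to root → [64, 7, 23, 8, 95, 45, 38, 63]
  64 vs smaller child 7 at index 1, swap → [7, 64, 23, 8, 95, 45, 38, 63]
  64 vs smaller child 8 at index 3, swap → [7, 8, 23, 64, 95, 45, 38, 63]
  64 vs only child 63 at index 7, swap → [7, 8, 23, 63, 95, 45, 38, 64]
insert 0:
  append 0 at index 8 → [7, 8, 23, 63, 95, 45, 38, 64, 0]
  0 < parent 63 at index 3, swap → [7, 8, 23, 0, 95, 45, 38, 64, 63]
  0 < parent 8 at index 1, swap → [7, 0, 23, 8, 95, 45, 38, 64, 63]
  0 < parent 7 at index 0, swap → [0, 7, 23, 8, 95, 45, 38, 64, 63]
insert 19:
  append 19 at index 9 → [0, 7, 23, 8, 95, 45, 38, 64, 63, 19]
  19 < parent 95 at index 4, swap → [0, 7, 23, 8, 19, 45, 38, 64, 63, 95]

[0, 7, 23, 8, 19, 45, 38, 64, 63, 95]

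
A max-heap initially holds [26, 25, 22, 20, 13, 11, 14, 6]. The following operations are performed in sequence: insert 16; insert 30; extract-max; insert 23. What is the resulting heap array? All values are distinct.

insert 16:
  append 16 at index 8 → [26, 25, 22, 20, 13, 11, 14, 6, 16] (no swap needed)
insert 30:
  append 30 at index 9 → [26, 25, 22, 20, 13, 11, 14, 6, 16, 30]
  30 > parent 13 at index 4, swap → [26, 25, 22, 20, 30, 11, 14, 6, 16, 13]
  30 > parent 25 at index 1, swap → [26, 30, 22, 20, 25, 11, 14, 6, 16, 13]
  30 > parent 26 at index 0, swap → [30, 26, 22, 20, 25, 11, 14, 6, 16, 13]
extract-max → returns 30:
  remove root 30; move last element 13 to root → [13, 26, 22, 20, 25, 11, 14, 6, 16]
  13 vs larger child 26 at index 1, swap → [26, 13, 22, 20, 25, 11, 14, 6, 16]
  13 vs larger child 25 at index 4, swap → [26, 25, 22, 20, 13, 11, 14, 6, 16]
insert 23:
  append 23 at index 9 → [26, 25, 22, 20, 13, 11, 14, 6, 16, 23]
  23 > parent 13 at index 4, swap → [26, 25, 22, 20, 23, 11, 14, 6, 16, 13]

[26, 25, 22, 20, 23, 11, 14, 6, 16, 13]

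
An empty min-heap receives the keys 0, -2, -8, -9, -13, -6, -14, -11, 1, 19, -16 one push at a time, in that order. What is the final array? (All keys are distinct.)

Insert 0:
  append 0 at index 0 → [0] (no swap needed)
Insert -2:
  append -2 at index 1 → [0, -2]
  -2 < parent 0 at index 0, swap → [-2, 0]
Insert -8:
  append -8 at index 2 → [-2, 0, -8]
  -8 < parent -2 at index 0, swap → [-8, 0, -2]
Insert -9:
  append -9 at index 3 → [-8, 0, -2, -9]
  -9 < parent 0 at index 1, swap → [-8, -9, -2, 0]
  -9 < parent -8 at index 0, swap → [-9, -8, -2, 0]
Insert -13:
  append -13 at index 4 → [-9, -8, -2, 0, -13]
  -13 < parent -8 at index 1, swap → [-9, -13, -2, 0, -8]
  -13 < parent -9 at index 0, swap → [-13, -9, -2, 0, -8]
Insert -6:
  append -6 at index 5 → [-13, -9, -2, 0, -8, -6]
  -6 < parent -2 at index 2, swap → [-13, -9, -6, 0, -8, -2]
Insert -14:
  append -14 at index 6 → [-13, -9, -6, 0, -8, -2, -14]
  -14 < parent -6 at index 2, swap → [-13, -9, -14, 0, -8, -2, -6]
  -14 < parent -13 at index 0, swap → [-14, -9, -13, 0, -8, -2, -6]
Insert -11:
  append -11 at index 7 → [-14, -9, -13, 0, -8, -2, -6, -11]
  -11 < parent 0 at index 3, swap → [-14, -9, -13, -11, -8, -2, -6, 0]
  -11 < parent -9 at index 1, swap → [-14, -11, -13, -9, -8, -2, -6, 0]
Insert 1:
  append 1 at index 8 → [-14, -11, -13, -9, -8, -2, -6, 0, 1] (no swap needed)
Insert 19:
  append 19 at index 9 → [-14, -11, -13, -9, -8, -2, -6, 0, 1, 19] (no swap needed)
Insert -16:
  append -16 at index 10 → [-14, -11, -13, -9, -8, -2, -6, 0, 1, 19, -16]
  -16 < parent -8 at index 4, swap → [-14, -11, -13, -9, -16, -2, -6, 0, 1, 19, -8]
  -16 < parent -11 at index 1, swap → [-14, -16, -13, -9, -11, -2, -6, 0, 1, 19, -8]
  -16 < parent -14 at index 0, swap → [-16, -14, -13, -9, -11, -2, -6, 0, 1, 19, -8]

[-16, -14, -13, -9, -11, -2, -6, 0, 1, 19, -8]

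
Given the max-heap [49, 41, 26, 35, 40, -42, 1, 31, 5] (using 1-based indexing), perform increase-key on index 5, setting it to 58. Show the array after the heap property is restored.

[58, 49, 26, 35, 41, -42, 1, 31, 5]

set index 5 from 40 to 58 → [49, 41, 26, 35, 58, -42, 1, 31, 5]
58 > parent 41 at index 2, swap → [49, 58, 26, 35, 41, -42, 1, 31, 5]
58 > parent 49 at index 1, swap → [58, 49, 26, 35, 41, -42, 1, 31, 5]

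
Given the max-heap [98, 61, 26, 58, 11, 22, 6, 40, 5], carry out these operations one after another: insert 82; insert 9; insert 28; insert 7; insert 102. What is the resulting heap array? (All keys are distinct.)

insert 82:
  append 82 at index 9 → [98, 61, 26, 58, 11, 22, 6, 40, 5, 82]
  82 > parent 11 at index 4, swap → [98, 61, 26, 58, 82, 22, 6, 40, 5, 11]
  82 > parent 61 at index 1, swap → [98, 82, 26, 58, 61, 22, 6, 40, 5, 11]
insert 9:
  append 9 at index 10 → [98, 82, 26, 58, 61, 22, 6, 40, 5, 11, 9] (no swap needed)
insert 28:
  append 28 at index 11 → [98, 82, 26, 58, 61, 22, 6, 40, 5, 11, 9, 28]
  28 > parent 22 at index 5, swap → [98, 82, 26, 58, 61, 28, 6, 40, 5, 11, 9, 22]
  28 > parent 26 at index 2, swap → [98, 82, 28, 58, 61, 26, 6, 40, 5, 11, 9, 22]
insert 7:
  append 7 at index 12 → [98, 82, 28, 58, 61, 26, 6, 40, 5, 11, 9, 22, 7] (no swap needed)
insert 102:
  append 102 at index 13 → [98, 82, 28, 58, 61, 26, 6, 40, 5, 11, 9, 22, 7, 102]
  102 > parent 6 at index 6, swap → [98, 82, 28, 58, 61, 26, 102, 40, 5, 11, 9, 22, 7, 6]
  102 > parent 28 at index 2, swap → [98, 82, 102, 58, 61, 26, 28, 40, 5, 11, 9, 22, 7, 6]
  102 > parent 98 at index 0, swap → [102, 82, 98, 58, 61, 26, 28, 40, 5, 11, 9, 22, 7, 6]

[102, 82, 98, 58, 61, 26, 28, 40, 5, 11, 9, 22, 7, 6]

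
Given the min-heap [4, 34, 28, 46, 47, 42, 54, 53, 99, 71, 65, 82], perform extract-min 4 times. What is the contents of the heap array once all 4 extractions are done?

[46, 47, 54, 53, 99, 82, 71, 65]

extract-min #1 returns 4:
  remove root 4; move last element 82 to root → [82, 34, 28, 46, 47, 42, 54, 53, 99, 71, 65]
  82 vs smaller child 28 at index 2, swap → [28, 34, 82, 46, 47, 42, 54, 53, 99, 71, 65]
  82 vs smaller child 42 at index 5, swap → [28, 34, 42, 46, 47, 82, 54, 53, 99, 71, 65]
extract-min #2 returns 28:
  remove root 28; move last element 65 to root → [65, 34, 42, 46, 47, 82, 54, 53, 99, 71]
  65 vs smaller child 34 at index 1, swap → [34, 65, 42, 46, 47, 82, 54, 53, 99, 71]
  65 vs smaller child 46 at index 3, swap → [34, 46, 42, 65, 47, 82, 54, 53, 99, 71]
  65 vs smaller child 53 at index 7, swap → [34, 46, 42, 53, 47, 82, 54, 65, 99, 71]
extract-min #3 returns 34:
  remove root 34; move last element 71 to root → [71, 46, 42, 53, 47, 82, 54, 65, 99]
  71 vs smaller child 42 at index 2, swap → [42, 46, 71, 53, 47, 82, 54, 65, 99]
  71 vs smaller child 54 at index 6, swap → [42, 46, 54, 53, 47, 82, 71, 65, 99]
extract-min #4 returns 42:
  remove root 42; move last element 99 to root → [99, 46, 54, 53, 47, 82, 71, 65]
  99 vs smaller child 46 at index 1, swap → [46, 99, 54, 53, 47, 82, 71, 65]
  99 vs smaller child 47 at index 4, swap → [46, 47, 54, 53, 99, 82, 71, 65]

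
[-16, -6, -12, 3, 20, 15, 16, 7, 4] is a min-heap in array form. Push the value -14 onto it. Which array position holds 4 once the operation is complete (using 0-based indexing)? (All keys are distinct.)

append -14 at index 9 → [-16, -6, -12, 3, 20, 15, 16, 7, 4, -14]
-14 < parent 20 at index 4, swap → [-16, -6, -12, 3, -14, 15, 16, 7, 4, 20]
-14 < parent -6 at index 1, swap → [-16, -14, -12, 3, -6, 15, 16, 7, 4, 20]
resulting array: [-16, -14, -12, 3, -6, 15, 16, 7, 4, 20]

8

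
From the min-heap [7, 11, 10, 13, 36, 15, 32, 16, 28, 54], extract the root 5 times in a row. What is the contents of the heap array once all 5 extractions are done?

extract-min #1 returns 7:
  remove root 7; move last element 54 to root → [54, 11, 10, 13, 36, 15, 32, 16, 28]
  54 vs smaller child 10 at index 2, swap → [10, 11, 54, 13, 36, 15, 32, 16, 28]
  54 vs smaller child 15 at index 5, swap → [10, 11, 15, 13, 36, 54, 32, 16, 28]
extract-min #2 returns 10:
  remove root 10; move last element 28 to root → [28, 11, 15, 13, 36, 54, 32, 16]
  28 vs smaller child 11 at index 1, swap → [11, 28, 15, 13, 36, 54, 32, 16]
  28 vs smaller child 13 at index 3, swap → [11, 13, 15, 28, 36, 54, 32, 16]
  28 vs only child 16 at index 7, swap → [11, 13, 15, 16, 36, 54, 32, 28]
extract-min #3 returns 11:
  remove root 11; move last element 28 to root → [28, 13, 15, 16, 36, 54, 32]
  28 vs smaller child 13 at index 1, swap → [13, 28, 15, 16, 36, 54, 32]
  28 vs smaller child 16 at index 3, swap → [13, 16, 15, 28, 36, 54, 32]
extract-min #4 returns 13:
  remove root 13; move last element 32 to root → [32, 16, 15, 28, 36, 54]
  32 vs smaller child 15 at index 2, swap → [15, 16, 32, 28, 36, 54]
extract-min #5 returns 15:
  remove root 15; move last element 54 to root → [54, 16, 32, 28, 36]
  54 vs smaller child 16 at index 1, swap → [16, 54, 32, 28, 36]
  54 vs smaller child 28 at index 3, swap → [16, 28, 32, 54, 36]

[16, 28, 32, 54, 36]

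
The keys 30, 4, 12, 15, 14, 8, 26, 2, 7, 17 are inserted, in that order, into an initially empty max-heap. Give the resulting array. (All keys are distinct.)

Insert 30:
  append 30 at index 0 → [30] (no swap needed)
Insert 4:
  append 4 at index 1 → [30, 4] (no swap needed)
Insert 12:
  append 12 at index 2 → [30, 4, 12] (no swap needed)
Insert 15:
  append 15 at index 3 → [30, 4, 12, 15]
  15 > parent 4 at index 1, swap → [30, 15, 12, 4]
Insert 14:
  append 14 at index 4 → [30, 15, 12, 4, 14] (no swap needed)
Insert 8:
  append 8 at index 5 → [30, 15, 12, 4, 14, 8] (no swap needed)
Insert 26:
  append 26 at index 6 → [30, 15, 12, 4, 14, 8, 26]
  26 > parent 12 at index 2, swap → [30, 15, 26, 4, 14, 8, 12]
Insert 2:
  append 2 at index 7 → [30, 15, 26, 4, 14, 8, 12, 2] (no swap needed)
Insert 7:
  append 7 at index 8 → [30, 15, 26, 4, 14, 8, 12, 2, 7]
  7 > parent 4 at index 3, swap → [30, 15, 26, 7, 14, 8, 12, 2, 4]
Insert 17:
  append 17 at index 9 → [30, 15, 26, 7, 14, 8, 12, 2, 4, 17]
  17 > parent 14 at index 4, swap → [30, 15, 26, 7, 17, 8, 12, 2, 4, 14]
  17 > parent 15 at index 1, swap → [30, 17, 26, 7, 15, 8, 12, 2, 4, 14]

[30, 17, 26, 7, 15, 8, 12, 2, 4, 14]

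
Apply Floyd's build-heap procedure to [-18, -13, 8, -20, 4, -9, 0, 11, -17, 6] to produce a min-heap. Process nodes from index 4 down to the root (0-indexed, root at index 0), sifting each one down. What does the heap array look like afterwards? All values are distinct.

[-20, -18, -9, -17, 4, 8, 0, 11, -13, 6]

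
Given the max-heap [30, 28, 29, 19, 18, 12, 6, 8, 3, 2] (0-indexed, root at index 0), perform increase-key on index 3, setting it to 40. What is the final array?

set index 3 from 19 to 40 → [30, 28, 29, 40, 18, 12, 6, 8, 3, 2]
40 > parent 28 at index 1, swap → [30, 40, 29, 28, 18, 12, 6, 8, 3, 2]
40 > parent 30 at index 0, swap → [40, 30, 29, 28, 18, 12, 6, 8, 3, 2]

[40, 30, 29, 28, 18, 12, 6, 8, 3, 2]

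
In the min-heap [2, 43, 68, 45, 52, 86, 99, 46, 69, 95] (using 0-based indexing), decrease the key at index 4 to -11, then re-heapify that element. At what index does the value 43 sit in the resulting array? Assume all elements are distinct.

4

set index 4 from 52 to -11 → [2, 43, 68, 45, -11, 86, 99, 46, 69, 95]
-11 < parent 43 at index 1, swap → [2, -11, 68, 45, 43, 86, 99, 46, 69, 95]
-11 < parent 2 at index 0, swap → [-11, 2, 68, 45, 43, 86, 99, 46, 69, 95]
resulting array: [-11, 2, 68, 45, 43, 86, 99, 46, 69, 95]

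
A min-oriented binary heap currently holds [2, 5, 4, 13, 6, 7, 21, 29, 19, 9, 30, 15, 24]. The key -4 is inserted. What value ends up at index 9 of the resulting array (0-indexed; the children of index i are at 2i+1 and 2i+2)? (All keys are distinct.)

append -4 at index 13 → [2, 5, 4, 13, 6, 7, 21, 29, 19, 9, 30, 15, 24, -4]
-4 < parent 21 at index 6, swap → [2, 5, 4, 13, 6, 7, -4, 29, 19, 9, 30, 15, 24, 21]
-4 < parent 4 at index 2, swap → [2, 5, -4, 13, 6, 7, 4, 29, 19, 9, 30, 15, 24, 21]
-4 < parent 2 at index 0, swap → [-4, 5, 2, 13, 6, 7, 4, 29, 19, 9, 30, 15, 24, 21]
resulting array: [-4, 5, 2, 13, 6, 7, 4, 29, 19, 9, 30, 15, 24, 21]

9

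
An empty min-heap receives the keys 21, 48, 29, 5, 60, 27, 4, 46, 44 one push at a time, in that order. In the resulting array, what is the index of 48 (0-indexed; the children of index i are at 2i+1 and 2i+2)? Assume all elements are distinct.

Insert 21:
  append 21 at index 0 → [21] (no swap needed)
Insert 48:
  append 48 at index 1 → [21, 48] (no swap needed)
Insert 29:
  append 29 at index 2 → [21, 48, 29] (no swap needed)
Insert 5:
  append 5 at index 3 → [21, 48, 29, 5]
  5 < parent 48 at index 1, swap → [21, 5, 29, 48]
  5 < parent 21 at index 0, swap → [5, 21, 29, 48]
Insert 60:
  append 60 at index 4 → [5, 21, 29, 48, 60] (no swap needed)
Insert 27:
  append 27 at index 5 → [5, 21, 29, 48, 60, 27]
  27 < parent 29 at index 2, swap → [5, 21, 27, 48, 60, 29]
Insert 4:
  append 4 at index 6 → [5, 21, 27, 48, 60, 29, 4]
  4 < parent 27 at index 2, swap → [5, 21, 4, 48, 60, 29, 27]
  4 < parent 5 at index 0, swap → [4, 21, 5, 48, 60, 29, 27]
Insert 46:
  append 46 at index 7 → [4, 21, 5, 48, 60, 29, 27, 46]
  46 < parent 48 at index 3, swap → [4, 21, 5, 46, 60, 29, 27, 48]
Insert 44:
  append 44 at index 8 → [4, 21, 5, 46, 60, 29, 27, 48, 44]
  44 < parent 46 at index 3, swap → [4, 21, 5, 44, 60, 29, 27, 48, 46]
resulting array: [4, 21, 5, 44, 60, 29, 27, 48, 46]

7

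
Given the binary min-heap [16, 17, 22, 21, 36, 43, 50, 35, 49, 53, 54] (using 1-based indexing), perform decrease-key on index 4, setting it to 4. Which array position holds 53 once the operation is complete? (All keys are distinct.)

set index 4 from 21 to 4 → [16, 17, 22, 4, 36, 43, 50, 35, 49, 53, 54]
4 < parent 17 at index 2, swap → [16, 4, 22, 17, 36, 43, 50, 35, 49, 53, 54]
4 < parent 16 at index 1, swap → [4, 16, 22, 17, 36, 43, 50, 35, 49, 53, 54]
resulting array: [4, 16, 22, 17, 36, 43, 50, 35, 49, 53, 54]

10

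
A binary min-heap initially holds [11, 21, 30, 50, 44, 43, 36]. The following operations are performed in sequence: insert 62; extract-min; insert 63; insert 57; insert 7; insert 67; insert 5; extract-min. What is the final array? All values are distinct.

[7, 21, 30, 50, 44, 43, 36, 63, 57, 62, 67]

insert 62:
  append 62 at index 7 → [11, 21, 30, 50, 44, 43, 36, 62] (no swap needed)
extract-min → returns 11:
  remove root 11; move last element 62 to root → [62, 21, 30, 50, 44, 43, 36]
  62 vs smaller child 21 at index 1, swap → [21, 62, 30, 50, 44, 43, 36]
  62 vs smaller child 44 at index 4, swap → [21, 44, 30, 50, 62, 43, 36]
insert 63:
  append 63 at index 7 → [21, 44, 30, 50, 62, 43, 36, 63] (no swap needed)
insert 57:
  append 57 at index 8 → [21, 44, 30, 50, 62, 43, 36, 63, 57] (no swap needed)
insert 7:
  append 7 at index 9 → [21, 44, 30, 50, 62, 43, 36, 63, 57, 7]
  7 < parent 62 at index 4, swap → [21, 44, 30, 50, 7, 43, 36, 63, 57, 62]
  7 < parent 44 at index 1, swap → [21, 7, 30, 50, 44, 43, 36, 63, 57, 62]
  7 < parent 21 at index 0, swap → [7, 21, 30, 50, 44, 43, 36, 63, 57, 62]
insert 67:
  append 67 at index 10 → [7, 21, 30, 50, 44, 43, 36, 63, 57, 62, 67] (no swap needed)
insert 5:
  append 5 at index 11 → [7, 21, 30, 50, 44, 43, 36, 63, 57, 62, 67, 5]
  5 < parent 43 at index 5, swap → [7, 21, 30, 50, 44, 5, 36, 63, 57, 62, 67, 43]
  5 < parent 30 at index 2, swap → [7, 21, 5, 50, 44, 30, 36, 63, 57, 62, 67, 43]
  5 < parent 7 at index 0, swap → [5, 21, 7, 50, 44, 30, 36, 63, 57, 62, 67, 43]
extract-min → returns 5:
  remove root 5; move last element 43 to root → [43, 21, 7, 50, 44, 30, 36, 63, 57, 62, 67]
  43 vs smaller child 7 at index 2, swap → [7, 21, 43, 50, 44, 30, 36, 63, 57, 62, 67]
  43 vs smaller child 30 at index 5, swap → [7, 21, 30, 50, 44, 43, 36, 63, 57, 62, 67]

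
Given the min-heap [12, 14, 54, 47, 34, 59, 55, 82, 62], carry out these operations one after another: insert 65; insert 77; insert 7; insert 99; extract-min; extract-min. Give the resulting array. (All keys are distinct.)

insert 65:
  append 65 at index 9 → [12, 14, 54, 47, 34, 59, 55, 82, 62, 65] (no swap needed)
insert 77:
  append 77 at index 10 → [12, 14, 54, 47, 34, 59, 55, 82, 62, 65, 77] (no swap needed)
insert 7:
  append 7 at index 11 → [12, 14, 54, 47, 34, 59, 55, 82, 62, 65, 77, 7]
  7 < parent 59 at index 5, swap → [12, 14, 54, 47, 34, 7, 55, 82, 62, 65, 77, 59]
  7 < parent 54 at index 2, swap → [12, 14, 7, 47, 34, 54, 55, 82, 62, 65, 77, 59]
  7 < parent 12 at index 0, swap → [7, 14, 12, 47, 34, 54, 55, 82, 62, 65, 77, 59]
insert 99:
  append 99 at index 12 → [7, 14, 12, 47, 34, 54, 55, 82, 62, 65, 77, 59, 99] (no swap needed)
extract-min → returns 7:
  remove root 7; move last element 99 to root → [99, 14, 12, 47, 34, 54, 55, 82, 62, 65, 77, 59]
  99 vs smaller child 12 at index 2, swap → [12, 14, 99, 47, 34, 54, 55, 82, 62, 65, 77, 59]
  99 vs smaller child 54 at index 5, swap → [12, 14, 54, 47, 34, 99, 55, 82, 62, 65, 77, 59]
  99 vs only child 59 at index 11, swap → [12, 14, 54, 47, 34, 59, 55, 82, 62, 65, 77, 99]
extract-min → returns 12:
  remove root 12; move last element 99 to root → [99, 14, 54, 47, 34, 59, 55, 82, 62, 65, 77]
  99 vs smaller child 14 at index 1, swap → [14, 99, 54, 47, 34, 59, 55, 82, 62, 65, 77]
  99 vs smaller child 34 at index 4, swap → [14, 34, 54, 47, 99, 59, 55, 82, 62, 65, 77]
  99 vs smaller child 65 at index 9, swap → [14, 34, 54, 47, 65, 59, 55, 82, 62, 99, 77]

[14, 34, 54, 47, 65, 59, 55, 82, 62, 99, 77]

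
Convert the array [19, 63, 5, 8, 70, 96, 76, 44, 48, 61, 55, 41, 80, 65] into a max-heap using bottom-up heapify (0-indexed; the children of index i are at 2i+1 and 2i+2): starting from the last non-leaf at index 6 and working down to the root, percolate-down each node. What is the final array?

[96, 70, 80, 48, 63, 41, 76, 44, 8, 61, 55, 19, 5, 65]

sift down from index 6: already satisfies heap property
sift down from index 5: already satisfies heap property
sift down from index 4: already satisfies heap property
sift down from index 3:
  8 vs larger child 48 at index 8, swap → [19, 63, 5, 48, 70, 96, 76, 44, 8, 61, 55, 41, 80, 65]
sift down from index 2:
  5 vs larger child 96 at index 5, swap → [19, 63, 96, 48, 70, 5, 76, 44, 8, 61, 55, 41, 80, 65]
  5 vs larger child 80 at index 12, swap → [19, 63, 96, 48, 70, 80, 76, 44, 8, 61, 55, 41, 5, 65]
sift down from index 1:
  63 vs larger child 70 at index 4, swap → [19, 70, 96, 48, 63, 80, 76, 44, 8, 61, 55, 41, 5, 65]
sift down from index 0:
  19 vs larger child 96 at index 2, swap → [96, 70, 19, 48, 63, 80, 76, 44, 8, 61, 55, 41, 5, 65]
  19 vs larger child 80 at index 5, swap → [96, 70, 80, 48, 63, 19, 76, 44, 8, 61, 55, 41, 5, 65]
  19 vs larger child 41 at index 11, swap → [96, 70, 80, 48, 63, 41, 76, 44, 8, 61, 55, 19, 5, 65]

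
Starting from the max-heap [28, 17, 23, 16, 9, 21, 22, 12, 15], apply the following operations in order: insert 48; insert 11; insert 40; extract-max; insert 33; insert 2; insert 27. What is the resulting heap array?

insert 48:
  append 48 at index 9 → [28, 17, 23, 16, 9, 21, 22, 12, 15, 48]
  48 > parent 9 at index 4, swap → [28, 17, 23, 16, 48, 21, 22, 12, 15, 9]
  48 > parent 17 at index 1, swap → [28, 48, 23, 16, 17, 21, 22, 12, 15, 9]
  48 > parent 28 at index 0, swap → [48, 28, 23, 16, 17, 21, 22, 12, 15, 9]
insert 11:
  append 11 at index 10 → [48, 28, 23, 16, 17, 21, 22, 12, 15, 9, 11] (no swap needed)
insert 40:
  append 40 at index 11 → [48, 28, 23, 16, 17, 21, 22, 12, 15, 9, 11, 40]
  40 > parent 21 at index 5, swap → [48, 28, 23, 16, 17, 40, 22, 12, 15, 9, 11, 21]
  40 > parent 23 at index 2, swap → [48, 28, 40, 16, 17, 23, 22, 12, 15, 9, 11, 21]
extract-max → returns 48:
  remove root 48; move last element 21 to root → [21, 28, 40, 16, 17, 23, 22, 12, 15, 9, 11]
  21 vs larger child 40 at index 2, swap → [40, 28, 21, 16, 17, 23, 22, 12, 15, 9, 11]
  21 vs larger child 23 at index 5, swap → [40, 28, 23, 16, 17, 21, 22, 12, 15, 9, 11]
insert 33:
  append 33 at index 11 → [40, 28, 23, 16, 17, 21, 22, 12, 15, 9, 11, 33]
  33 > parent 21 at index 5, swap → [40, 28, 23, 16, 17, 33, 22, 12, 15, 9, 11, 21]
  33 > parent 23 at index 2, swap → [40, 28, 33, 16, 17, 23, 22, 12, 15, 9, 11, 21]
insert 2:
  append 2 at index 12 → [40, 28, 33, 16, 17, 23, 22, 12, 15, 9, 11, 21, 2] (no swap needed)
insert 27:
  append 27 at index 13 → [40, 28, 33, 16, 17, 23, 22, 12, 15, 9, 11, 21, 2, 27]
  27 > parent 22 at index 6, swap → [40, 28, 33, 16, 17, 23, 27, 12, 15, 9, 11, 21, 2, 22]

[40, 28, 33, 16, 17, 23, 27, 12, 15, 9, 11, 21, 2, 22]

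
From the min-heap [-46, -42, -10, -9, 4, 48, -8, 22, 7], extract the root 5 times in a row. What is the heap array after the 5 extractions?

[4, 7, 48, 22]

extract-min #1 returns -46:
  remove root -46; move last element 7 to root → [7, -42, -10, -9, 4, 48, -8, 22]
  7 vs smaller child -42 at index 1, swap → [-42, 7, -10, -9, 4, 48, -8, 22]
  7 vs smaller child -9 at index 3, swap → [-42, -9, -10, 7, 4, 48, -8, 22]
extract-min #2 returns -42:
  remove root -42; move last element 22 to root → [22, -9, -10, 7, 4, 48, -8]
  22 vs smaller child -10 at index 2, swap → [-10, -9, 22, 7, 4, 48, -8]
  22 vs smaller child -8 at index 6, swap → [-10, -9, -8, 7, 4, 48, 22]
extract-min #3 returns -10:
  remove root -10; move last element 22 to root → [22, -9, -8, 7, 4, 48]
  22 vs smaller child -9 at index 1, swap → [-9, 22, -8, 7, 4, 48]
  22 vs smaller child 4 at index 4, swap → [-9, 4, -8, 7, 22, 48]
extract-min #4 returns -9:
  remove root -9; move last element 48 to root → [48, 4, -8, 7, 22]
  48 vs smaller child -8 at index 2, swap → [-8, 4, 48, 7, 22]
extract-min #5 returns -8:
  remove root -8; move last element 22 to root → [22, 4, 48, 7]
  22 vs smaller child 4 at index 1, swap → [4, 22, 48, 7]
  22 vs only child 7 at index 3, swap → [4, 7, 48, 22]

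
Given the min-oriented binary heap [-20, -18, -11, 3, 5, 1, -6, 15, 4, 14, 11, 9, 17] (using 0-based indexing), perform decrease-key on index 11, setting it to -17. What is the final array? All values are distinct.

set index 11 from 9 to -17 → [-20, -18, -11, 3, 5, 1, -6, 15, 4, 14, 11, -17, 17]
-17 < parent 1 at index 5, swap → [-20, -18, -11, 3, 5, -17, -6, 15, 4, 14, 11, 1, 17]
-17 < parent -11 at index 2, swap → [-20, -18, -17, 3, 5, -11, -6, 15, 4, 14, 11, 1, 17]

[-20, -18, -17, 3, 5, -11, -6, 15, 4, 14, 11, 1, 17]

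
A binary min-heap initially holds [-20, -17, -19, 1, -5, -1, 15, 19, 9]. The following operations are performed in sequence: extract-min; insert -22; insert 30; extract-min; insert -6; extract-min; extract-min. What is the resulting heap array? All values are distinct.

extract-min → returns -20:
  remove root -20; move last element 9 to root → [9, -17, -19, 1, -5, -1, 15, 19]
  9 vs smaller child -19 at index 2, swap → [-19, -17, 9, 1, -5, -1, 15, 19]
  9 vs smaller child -1 at index 5, swap → [-19, -17, -1, 1, -5, 9, 15, 19]
insert -22:
  append -22 at index 8 → [-19, -17, -1, 1, -5, 9, 15, 19, -22]
  -22 < parent 1 at index 3, swap → [-19, -17, -1, -22, -5, 9, 15, 19, 1]
  -22 < parent -17 at index 1, swap → [-19, -22, -1, -17, -5, 9, 15, 19, 1]
  -22 < parent -19 at index 0, swap → [-22, -19, -1, -17, -5, 9, 15, 19, 1]
insert 30:
  append 30 at index 9 → [-22, -19, -1, -17, -5, 9, 15, 19, 1, 30] (no swap needed)
extract-min → returns -22:
  remove root -22; move last element 30 to root → [30, -19, -1, -17, -5, 9, 15, 19, 1]
  30 vs smaller child -19 at index 1, swap → [-19, 30, -1, -17, -5, 9, 15, 19, 1]
  30 vs smaller child -17 at index 3, swap → [-19, -17, -1, 30, -5, 9, 15, 19, 1]
  30 vs smaller child 1 at index 8, swap → [-19, -17, -1, 1, -5, 9, 15, 19, 30]
insert -6:
  append -6 at index 9 → [-19, -17, -1, 1, -5, 9, 15, 19, 30, -6]
  -6 < parent -5 at index 4, swap → [-19, -17, -1, 1, -6, 9, 15, 19, 30, -5]
extract-min → returns -19:
  remove root -19; move last element -5 to root → [-5, -17, -1, 1, -6, 9, 15, 19, 30]
  -5 vs smaller child -17 at index 1, swap → [-17, -5, -1, 1, -6, 9, 15, 19, 30]
  -5 vs smaller child -6 at index 4, swap → [-17, -6, -1, 1, -5, 9, 15, 19, 30]
extract-min → returns -17:
  remove root -17; move last element 30 to root → [30, -6, -1, 1, -5, 9, 15, 19]
  30 vs smaller child -6 at index 1, swap → [-6, 30, -1, 1, -5, 9, 15, 19]
  30 vs smaller child -5 at index 4, swap → [-6, -5, -1, 1, 30, 9, 15, 19]

[-6, -5, -1, 1, 30, 9, 15, 19]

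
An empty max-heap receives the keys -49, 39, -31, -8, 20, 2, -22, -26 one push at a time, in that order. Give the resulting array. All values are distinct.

Insert -49:
  append -49 at index 0 → [-49] (no swap needed)
Insert 39:
  append 39 at index 1 → [-49, 39]
  39 > parent -49 at index 0, swap → [39, -49]
Insert -31:
  append -31 at index 2 → [39, -49, -31] (no swap needed)
Insert -8:
  append -8 at index 3 → [39, -49, -31, -8]
  -8 > parent -49 at index 1, swap → [39, -8, -31, -49]
Insert 20:
  append 20 at index 4 → [39, -8, -31, -49, 20]
  20 > parent -8 at index 1, swap → [39, 20, -31, -49, -8]
Insert 2:
  append 2 at index 5 → [39, 20, -31, -49, -8, 2]
  2 > parent -31 at index 2, swap → [39, 20, 2, -49, -8, -31]
Insert -22:
  append -22 at index 6 → [39, 20, 2, -49, -8, -31, -22] (no swap needed)
Insert -26:
  append -26 at index 7 → [39, 20, 2, -49, -8, -31, -22, -26]
  -26 > parent -49 at index 3, swap → [39, 20, 2, -26, -8, -31, -22, -49]

[39, 20, 2, -26, -8, -31, -22, -49]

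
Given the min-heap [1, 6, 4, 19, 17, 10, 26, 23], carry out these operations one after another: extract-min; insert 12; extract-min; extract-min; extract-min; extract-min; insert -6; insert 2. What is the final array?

extract-min → returns 1:
  remove root 1; move last element 23 to root → [23, 6, 4, 19, 17, 10, 26]
  23 vs smaller child 4 at index 2, swap → [4, 6, 23, 19, 17, 10, 26]
  23 vs smaller child 10 at index 5, swap → [4, 6, 10, 19, 17, 23, 26]
insert 12:
  append 12 at index 7 → [4, 6, 10, 19, 17, 23, 26, 12]
  12 < parent 19 at index 3, swap → [4, 6, 10, 12, 17, 23, 26, 19]
extract-min → returns 4:
  remove root 4; move last element 19 to root → [19, 6, 10, 12, 17, 23, 26]
  19 vs smaller child 6 at index 1, swap → [6, 19, 10, 12, 17, 23, 26]
  19 vs smaller child 12 at index 3, swap → [6, 12, 10, 19, 17, 23, 26]
extract-min → returns 6:
  remove root 6; move last element 26 to root → [26, 12, 10, 19, 17, 23]
  26 vs smaller child 10 at index 2, swap → [10, 12, 26, 19, 17, 23]
  26 vs only child 23 at index 5, swap → [10, 12, 23, 19, 17, 26]
extract-min → returns 10:
  remove root 10; move last element 26 to root → [26, 12, 23, 19, 17]
  26 vs smaller child 12 at index 1, swap → [12, 26, 23, 19, 17]
  26 vs smaller child 17 at index 4, swap → [12, 17, 23, 19, 26]
extract-min → returns 12:
  remove root 12; move last element 26 to root → [26, 17, 23, 19]
  26 vs smaller child 17 at index 1, swap → [17, 26, 23, 19]
  26 vs only child 19 at index 3, swap → [17, 19, 23, 26]
insert -6:
  append -6 at index 4 → [17, 19, 23, 26, -6]
  -6 < parent 19 at index 1, swap → [17, -6, 23, 26, 19]
  -6 < parent 17 at index 0, swap → [-6, 17, 23, 26, 19]
insert 2:
  append 2 at index 5 → [-6, 17, 23, 26, 19, 2]
  2 < parent 23 at index 2, swap → [-6, 17, 2, 26, 19, 23]

[-6, 17, 2, 26, 19, 23]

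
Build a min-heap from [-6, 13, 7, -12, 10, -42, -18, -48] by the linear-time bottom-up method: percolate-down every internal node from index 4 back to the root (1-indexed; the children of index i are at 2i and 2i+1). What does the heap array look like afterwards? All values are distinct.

[-48, -12, -42, -6, 10, 7, -18, 13]

sift down from index 4:
  -12 vs only child -48 at index 8, swap → [-6, 13, 7, -48, 10, -42, -18, -12]
sift down from index 3:
  7 vs smaller child -42 at index 6, swap → [-6, 13, -42, -48, 10, 7, -18, -12]
sift down from index 2:
  13 vs smaller child -48 at index 4, swap → [-6, -48, -42, 13, 10, 7, -18, -12]
  13 vs only child -12 at index 8, swap → [-6, -48, -42, -12, 10, 7, -18, 13]
sift down from index 1:
  -6 vs smaller child -48 at index 2, swap → [-48, -6, -42, -12, 10, 7, -18, 13]
  -6 vs smaller child -12 at index 4, swap → [-48, -12, -42, -6, 10, 7, -18, 13]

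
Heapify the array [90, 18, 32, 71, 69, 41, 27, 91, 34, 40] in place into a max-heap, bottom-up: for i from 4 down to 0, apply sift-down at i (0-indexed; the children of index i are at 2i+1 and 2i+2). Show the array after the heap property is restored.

[91, 90, 41, 71, 69, 32, 27, 18, 34, 40]

sift down from index 4: already satisfies heap property
sift down from index 3:
  71 vs larger child 91 at index 7, swap → [90, 18, 32, 91, 69, 41, 27, 71, 34, 40]
sift down from index 2:
  32 vs larger child 41 at index 5, swap → [90, 18, 41, 91, 69, 32, 27, 71, 34, 40]
sift down from index 1:
  18 vs larger child 91 at index 3, swap → [90, 91, 41, 18, 69, 32, 27, 71, 34, 40]
  18 vs larger child 71 at index 7, swap → [90, 91, 41, 71, 69, 32, 27, 18, 34, 40]
sift down from index 0:
  90 vs larger child 91 at index 1, swap → [91, 90, 41, 71, 69, 32, 27, 18, 34, 40]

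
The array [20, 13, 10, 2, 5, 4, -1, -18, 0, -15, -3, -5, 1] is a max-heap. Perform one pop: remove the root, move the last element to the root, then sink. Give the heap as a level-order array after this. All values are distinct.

[13, 5, 10, 2, 1, 4, -1, -18, 0, -15, -3, -5]

remove root 20; move last element 1 to root → [1, 13, 10, 2, 5, 4, -1, -18, 0, -15, -3, -5]
1 vs larger child 13 at index 1, swap → [13, 1, 10, 2, 5, 4, -1, -18, 0, -15, -3, -5]
1 vs larger child 5 at index 4, swap → [13, 5, 10, 2, 1, 4, -1, -18, 0, -15, -3, -5]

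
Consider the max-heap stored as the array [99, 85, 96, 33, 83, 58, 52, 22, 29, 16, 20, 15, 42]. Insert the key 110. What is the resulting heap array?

append 110 at index 13 → [99, 85, 96, 33, 83, 58, 52, 22, 29, 16, 20, 15, 42, 110]
110 > parent 52 at index 6, swap → [99, 85, 96, 33, 83, 58, 110, 22, 29, 16, 20, 15, 42, 52]
110 > parent 96 at index 2, swap → [99, 85, 110, 33, 83, 58, 96, 22, 29, 16, 20, 15, 42, 52]
110 > parent 99 at index 0, swap → [110, 85, 99, 33, 83, 58, 96, 22, 29, 16, 20, 15, 42, 52]

[110, 85, 99, 33, 83, 58, 96, 22, 29, 16, 20, 15, 42, 52]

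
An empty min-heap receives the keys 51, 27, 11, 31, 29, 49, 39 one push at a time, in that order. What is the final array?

[11, 29, 27, 51, 31, 49, 39]

Insert 51:
  append 51 at index 0 → [51] (no swap needed)
Insert 27:
  append 27 at index 1 → [51, 27]
  27 < parent 51 at index 0, swap → [27, 51]
Insert 11:
  append 11 at index 2 → [27, 51, 11]
  11 < parent 27 at index 0, swap → [11, 51, 27]
Insert 31:
  append 31 at index 3 → [11, 51, 27, 31]
  31 < parent 51 at index 1, swap → [11, 31, 27, 51]
Insert 29:
  append 29 at index 4 → [11, 31, 27, 51, 29]
  29 < parent 31 at index 1, swap → [11, 29, 27, 51, 31]
Insert 49:
  append 49 at index 5 → [11, 29, 27, 51, 31, 49] (no swap needed)
Insert 39:
  append 39 at index 6 → [11, 29, 27, 51, 31, 49, 39] (no swap needed)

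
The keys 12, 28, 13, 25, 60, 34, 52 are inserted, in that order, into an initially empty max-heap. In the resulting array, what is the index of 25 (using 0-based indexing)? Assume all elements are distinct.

4

Insert 12:
  append 12 at index 0 → [12] (no swap needed)
Insert 28:
  append 28 at index 1 → [12, 28]
  28 > parent 12 at index 0, swap → [28, 12]
Insert 13:
  append 13 at index 2 → [28, 12, 13] (no swap needed)
Insert 25:
  append 25 at index 3 → [28, 12, 13, 25]
  25 > parent 12 at index 1, swap → [28, 25, 13, 12]
Insert 60:
  append 60 at index 4 → [28, 25, 13, 12, 60]
  60 > parent 25 at index 1, swap → [28, 60, 13, 12, 25]
  60 > parent 28 at index 0, swap → [60, 28, 13, 12, 25]
Insert 34:
  append 34 at index 5 → [60, 28, 13, 12, 25, 34]
  34 > parent 13 at index 2, swap → [60, 28, 34, 12, 25, 13]
Insert 52:
  append 52 at index 6 → [60, 28, 34, 12, 25, 13, 52]
  52 > parent 34 at index 2, swap → [60, 28, 52, 12, 25, 13, 34]
resulting array: [60, 28, 52, 12, 25, 13, 34]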